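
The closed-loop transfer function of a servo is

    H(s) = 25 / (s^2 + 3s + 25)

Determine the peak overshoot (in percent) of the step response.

%OS ≈ 37.2%

Comparing s^2 + 3s + 25 to s^2 + 2ζωₙs + ωₙ²: ωₙ = 5 rad/s and ζ = 3/(2·5) = 0.3.
%OS = 100·exp(−πζ/√(1−ζ²)) = 100·exp(−π·0.3/√(1−0.3²)) ≈ 37.2%.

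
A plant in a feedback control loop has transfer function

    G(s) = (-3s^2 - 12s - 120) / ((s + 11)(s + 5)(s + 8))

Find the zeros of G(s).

Set the numerator to zero: -3s^2 - 12s - 120 = 0, i.e. -3·(s^2 + 4s + 40) = 0.
Factoring: (s^2 + 4s + 40) = 0.

s = -2 + 6j, -2 - 6j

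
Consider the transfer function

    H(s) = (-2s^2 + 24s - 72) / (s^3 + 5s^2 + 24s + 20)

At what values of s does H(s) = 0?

Set the numerator to zero: -2s^2 + 24s - 72 = 0, i.e. -2·(s^2 - 12s + 36) = 0.
Factoring: (s - 6)^2 = 0.

s = 6, 6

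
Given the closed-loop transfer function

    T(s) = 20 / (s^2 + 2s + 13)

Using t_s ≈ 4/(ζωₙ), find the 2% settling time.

t_s ≈ 4 s

Comparing s^2 + 2s + 13 to s^2 + 2ζωₙs + ωₙ²: ωₙ = √13 ≈ 3.606 rad/s and ζ = 2/(2·√13) ≈ 0.2774.
ζωₙ = 2/2 = 1, so t_s ≈ 4/(ζωₙ) = 4/1 = 4 s.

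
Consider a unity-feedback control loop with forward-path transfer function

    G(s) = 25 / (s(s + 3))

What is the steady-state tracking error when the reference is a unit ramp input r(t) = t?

e_ss = 0.1200

G(s) has one pole at the origin.
This is a Type 1 system. Kv = lim_{s→0} s·G(s) = 25/3.
e_ss = 1/Kv = 1/(25/3) = 3/25 ≈ 0.1200.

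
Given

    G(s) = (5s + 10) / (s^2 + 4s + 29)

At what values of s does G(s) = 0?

Set the numerator to zero: 5s + 10 = 0, i.e. 5·(s + 2) = 0.
So s = -2.

s = -2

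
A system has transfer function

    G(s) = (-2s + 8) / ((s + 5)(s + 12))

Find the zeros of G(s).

s = 4

Set the numerator to zero: -2s + 8 = 0, i.e. -2·(s - 4) = 0.
So s = 4.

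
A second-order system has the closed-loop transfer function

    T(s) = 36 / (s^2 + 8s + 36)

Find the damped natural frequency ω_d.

ω_d ≈ 4.472 rad/s

Comparing s^2 + 8s + 36 to s^2 + 2ζωₙs + ωₙ²: ωₙ = 6 rad/s and ζ = 8/(2·6) ≈ 0.6667.
ζωₙ = 8/2 = 4, so ω_d = ωₙ√(1−ζ²) = √(ωₙ² − (ζωₙ)²) = √(36 − 4²) = √20 ≈ 4.472 rad/s.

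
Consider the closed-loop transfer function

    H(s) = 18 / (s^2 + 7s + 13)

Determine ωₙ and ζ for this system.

ωₙ ≈ 3.606 rad/s, ζ ≈ 0.9707

Compare the denominator to the standard form s^2 + 2ζωₙs + ωₙ².
ωₙ² = 13, so ωₙ = √13 ≈ 3.606 rad/s.
2ζωₙ = 7, so ζ = 7/(2·√13) ≈ 0.9707.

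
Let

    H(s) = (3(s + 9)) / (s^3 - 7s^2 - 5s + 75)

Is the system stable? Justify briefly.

unstable

The denominator s^3 - 7s^2 - 5s + 75 factors as (s + 3)(s - 5)^2, giving poles at s = -3, 5, 5.
Since the pole(s) at s = 5, 5 lie in the right half-plane, the system is unstable.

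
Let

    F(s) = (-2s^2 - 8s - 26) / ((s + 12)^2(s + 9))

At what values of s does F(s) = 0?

s = -2 + 3j, -2 - 3j

Set the numerator to zero: -2s^2 - 8s - 26 = 0, i.e. -2·(s^2 + 4s + 13) = 0.
Factoring: (s^2 + 4s + 13) = 0.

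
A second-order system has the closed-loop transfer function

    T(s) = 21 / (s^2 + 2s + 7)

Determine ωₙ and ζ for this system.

Compare the denominator to the standard form s^2 + 2ζωₙs + ωₙ².
ωₙ² = 7, so ωₙ = √7 ≈ 2.646 rad/s.
2ζωₙ = 2, so ζ = 2/(2·√7) ≈ 0.3780.

ωₙ ≈ 2.646 rad/s, ζ ≈ 0.3780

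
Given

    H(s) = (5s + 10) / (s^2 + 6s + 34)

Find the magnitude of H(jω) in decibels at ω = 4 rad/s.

Substitute s = j4: numerator = 10 + j20, denominator = 18 + j24.
|H(j4)| = |10 + j20| / |18 + j24| = 22.361 / 30 ≈ 0.7454.
In decibels: 20·log₁₀(0.7454) ≈ -2.55 dB.

|H(j4)|_dB ≈ -2.55 dB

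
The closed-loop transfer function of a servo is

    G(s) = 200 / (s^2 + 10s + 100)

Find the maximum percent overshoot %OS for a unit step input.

%OS ≈ 16.3%

Comparing s^2 + 10s + 100 to s^2 + 2ζωₙs + ωₙ²: ωₙ = 10 rad/s and ζ = 10/(2·10) = 0.5.
%OS = 100·exp(−πζ/√(1−ζ²)) = 100·exp(−π·0.5/√(1−0.5²)) ≈ 16.3%.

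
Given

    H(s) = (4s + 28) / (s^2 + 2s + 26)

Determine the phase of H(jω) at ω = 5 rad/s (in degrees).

At s = j5: numerator = 28 + j20, denominator = 1 + j10.
∠H = ∠num − ∠den = 35.538° − (84.289°) = -48.75°.

∠H(j5) ≈ -48.75°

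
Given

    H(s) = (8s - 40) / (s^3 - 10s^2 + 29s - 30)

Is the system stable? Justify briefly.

unstable

The denominator s^3 - 10s^2 + 29s - 30 factors as (s^2 - 4s + 5)(s - 6), giving poles at s = 2 + j, 2 - j, 6.
Since the pole(s) at s = 2 + j, 2 - j, 6 lie in the right half-plane, the system is unstable.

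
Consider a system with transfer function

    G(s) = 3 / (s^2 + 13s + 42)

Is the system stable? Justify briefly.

The denominator s^2 + 13s + 42 factors as (s + 6)(s + 7), giving poles at s = -6, -7.
Since all poles lie strictly in the left half-plane, the system is stable.

stable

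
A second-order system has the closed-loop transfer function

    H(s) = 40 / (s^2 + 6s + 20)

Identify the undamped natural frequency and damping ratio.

ωₙ ≈ 4.472 rad/s, ζ ≈ 0.6708

Compare the denominator to the standard form s^2 + 2ζωₙs + ωₙ².
ωₙ² = 20, so ωₙ = √20 ≈ 4.472 rad/s.
2ζωₙ = 6, so ζ = 6/(2·√20) ≈ 0.6708.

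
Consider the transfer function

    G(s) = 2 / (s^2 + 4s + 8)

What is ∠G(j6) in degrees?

∠G(j6) ≈ -139.4°

At s = j6: numerator = 2, denominator = -28 + j24.
∠G = ∠num − ∠den = 0° − (139.40°) = -139.4°.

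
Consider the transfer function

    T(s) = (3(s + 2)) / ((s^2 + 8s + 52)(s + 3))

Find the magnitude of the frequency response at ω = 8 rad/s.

|T(j8)| ≈ 0.04447

Substitute s = j8: numerator = 6 + j24, denominator = -548 + j96.
|T(j8)| = |6 + j24| / |-548 + j96| = 24.739 / 556.35 ≈ 0.04447.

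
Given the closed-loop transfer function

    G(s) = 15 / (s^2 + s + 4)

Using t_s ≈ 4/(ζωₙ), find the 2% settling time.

t_s ≈ 8 s

Comparing s^2 + s + 4 to s^2 + 2ζωₙs + ωₙ²: ωₙ = 2 rad/s and ζ = 1/(2·2) = 0.25.
ζωₙ = 1/2 = 0.5, so t_s ≈ 4/(ζωₙ) = 4/0.5 = 8 s.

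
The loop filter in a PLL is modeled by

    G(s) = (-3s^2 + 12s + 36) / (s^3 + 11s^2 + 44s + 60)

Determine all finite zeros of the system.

Set the numerator to zero: -3s^2 + 12s + 36 = 0, i.e. -3·(s^2 - 4s - 12) = 0.
Factoring: (s + 2)(s - 6) = 0.

s = -2, 6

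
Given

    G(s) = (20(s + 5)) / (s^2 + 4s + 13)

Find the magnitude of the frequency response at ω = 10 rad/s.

Substitute s = j10: numerator = 100 + j200, denominator = -87 + j40.
|G(j10)| = |100 + j200| / |-87 + j40| = 223.61 / 95.755 ≈ 2.335.

|G(j10)| ≈ 2.335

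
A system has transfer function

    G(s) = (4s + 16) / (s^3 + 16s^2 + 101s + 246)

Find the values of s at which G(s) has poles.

The poles are the roots of the denominator s^3 + 16s^2 + 101s + 246 = 0.
Trying s = -6: the polynomial evaluates to 0, so (s + 6) is a factor.
Dividing out leaves s^2 + 10s + 41 = 0.
The quadratic formula then gives s = -5 ± 4j.

s = -5 + 4j, -5 - 4j, -6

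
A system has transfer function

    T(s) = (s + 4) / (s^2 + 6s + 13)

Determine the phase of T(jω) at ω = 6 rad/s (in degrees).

At s = j6: numerator = 4 + j6, denominator = -23 + j36.
∠T = ∠num − ∠den = 56.310° − (122.57°) = -66.26°.

∠T(j6) ≈ -66.26°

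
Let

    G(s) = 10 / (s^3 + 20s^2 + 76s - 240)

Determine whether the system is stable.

unstable

The denominator s^3 + 20s^2 + 76s - 240 factors as (s + 10)(s + 12)(s - 2), giving poles at s = -10, -12, 2.
Since the pole(s) at s = 2 lie in the right half-plane, the system is unstable.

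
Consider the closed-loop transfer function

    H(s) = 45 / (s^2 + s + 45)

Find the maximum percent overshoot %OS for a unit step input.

Comparing s^2 + s + 45 to s^2 + 2ζωₙs + ωₙ²: ωₙ = √45 ≈ 6.708 rad/s and ζ = 1/(2·√45) ≈ 0.07454.
%OS = 100·exp(−πζ/√(1−ζ²)) = 100·exp(−π·0.07454/√(1−0.07454²)) ≈ 79.1%.

%OS ≈ 79.1%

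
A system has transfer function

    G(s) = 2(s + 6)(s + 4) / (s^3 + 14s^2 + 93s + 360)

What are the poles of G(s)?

s = -3 ± 6j, -8

The poles are the roots of the denominator s^3 + 14s^2 + 93s + 360 = 0.
Trying s = -8: the polynomial evaluates to 0, so (s + 8) is a factor.
Dividing out leaves s^2 + 6s + 45 = 0.
The quadratic formula then gives s = -3 ± 6j.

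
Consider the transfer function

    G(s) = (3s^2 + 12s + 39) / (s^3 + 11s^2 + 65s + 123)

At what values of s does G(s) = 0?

Set the numerator to zero: 3s^2 + 12s + 39 = 0, i.e. 3·(s^2 + 4s + 13) = 0.
Factoring: (s^2 + 4s + 13) = 0.

s = -2 + 3j, -2 - 3j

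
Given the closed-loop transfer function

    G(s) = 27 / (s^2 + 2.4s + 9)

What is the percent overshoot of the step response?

Comparing s^2 + 2.4s + 9 to s^2 + 2ζωₙs + ωₙ²: ωₙ = 3 rad/s and ζ = 2.4/(2·3) = 0.4.
%OS = 100·exp(−πζ/√(1−ζ²)) = 100·exp(−π·0.4/√(1−0.4²)) ≈ 25.4%.

%OS ≈ 25.4%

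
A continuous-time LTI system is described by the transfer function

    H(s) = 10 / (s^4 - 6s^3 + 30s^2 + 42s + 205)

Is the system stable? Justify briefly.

unstable

The denominator s^4 - 6s^3 + 30s^2 + 42s + 205 factors as (s^2 - 8s + 41)(s^2 + 2s + 5), giving poles at s = 4 ± 5j, -1 ± 2j.
Since the pole(s) at s = 4 + 5j, 4 - 5j lie in the right half-plane, the system is unstable.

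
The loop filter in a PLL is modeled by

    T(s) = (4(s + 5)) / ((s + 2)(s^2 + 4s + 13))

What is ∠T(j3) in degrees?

∠T(j3) ≈ -96.91°

At s = j3: numerator = 20 + j12, denominator = -28 + j36.
∠T = ∠num − ∠den = 30.964° − (127.87°) = -96.91°.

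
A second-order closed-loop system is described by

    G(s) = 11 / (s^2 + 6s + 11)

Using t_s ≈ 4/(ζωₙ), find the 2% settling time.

t_s ≈ 1.333 s

Comparing s^2 + 6s + 11 to s^2 + 2ζωₙs + ωₙ²: ωₙ = √11 ≈ 3.317 rad/s and ζ = 6/(2·√11) ≈ 0.9045.
ζωₙ = 6/2 = 3, so t_s ≈ 4/(ζωₙ) = 4/3 ≈ 1.333 s.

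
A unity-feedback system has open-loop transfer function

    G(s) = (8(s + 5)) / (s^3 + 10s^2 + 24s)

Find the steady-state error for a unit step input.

e_ss = 0

G(s) has one pole at the origin.
This is a Type 1 system; for a step input the steady-state error is zero.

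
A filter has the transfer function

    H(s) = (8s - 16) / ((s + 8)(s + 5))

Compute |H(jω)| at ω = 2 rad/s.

|H(j2)| ≈ 0.5095

Substitute s = j2: numerator = -16 + j16, denominator = 36 + j26.
|H(j2)| = |-16 + j16| / |36 + j26| = 22.627 / 44.407 ≈ 0.5095.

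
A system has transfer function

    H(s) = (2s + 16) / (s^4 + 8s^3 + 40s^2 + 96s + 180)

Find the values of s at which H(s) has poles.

s = -1 + 3j, -1 - 3j, -3 + 3j, -3 - 3j

The poles are the roots of the denominator s^4 + 8s^3 + 40s^2 + 96s + 180 = 0.
No real roots exist; factor into two real quadratics: (s^2 + 2s + 10)(s^2 + 6s + 18) = 0.
Each quadratic gives a conjugate pair via the quadratic formula.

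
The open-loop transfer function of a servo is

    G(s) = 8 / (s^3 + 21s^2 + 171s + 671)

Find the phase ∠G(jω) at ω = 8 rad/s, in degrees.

At s = j8: numerator = 8, denominator = -673 + j856.
∠G = ∠num − ∠den = 0° − (128.17°) = -128.2°.

∠G(j8) ≈ -128.2°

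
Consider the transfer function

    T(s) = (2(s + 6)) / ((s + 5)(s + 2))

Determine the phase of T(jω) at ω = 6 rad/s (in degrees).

At s = j6: numerator = 12 + j12, denominator = -26 + j42.
∠T = ∠num − ∠den = 45° − (121.76°) = -76.76°.

∠T(j6) ≈ -76.76°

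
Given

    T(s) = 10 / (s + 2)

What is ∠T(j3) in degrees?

∠T(j3) ≈ -56.31°

At s = j3: numerator = 10, denominator = 2 + j3.
∠T = ∠num − ∠den = 0° − (56.310°) = -56.31°.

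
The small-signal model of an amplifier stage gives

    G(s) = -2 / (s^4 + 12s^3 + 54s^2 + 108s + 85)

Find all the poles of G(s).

s = -4 + j, -4 - j, -2 + j, -2 - j

The poles are the roots of the denominator s^4 + 12s^3 + 54s^2 + 108s + 85 = 0.
No real roots exist; factor into two real quadratics: (s^2 + 8s + 17)(s^2 + 4s + 5) = 0.
Each quadratic gives a conjugate pair via the quadratic formula.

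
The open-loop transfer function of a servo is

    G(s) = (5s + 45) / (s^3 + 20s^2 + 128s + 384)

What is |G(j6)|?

|G(j6)| ≈ 0.08369

Substitute s = j6: numerator = 45 + j30, denominator = -336 + j552.
|G(j6)| = |45 + j30| / |-336 + j552| = 54.083 / 646.22 ≈ 0.08369.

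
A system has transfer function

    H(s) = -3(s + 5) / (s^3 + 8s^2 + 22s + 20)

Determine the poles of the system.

The poles are the roots of the denominator s^3 + 8s^2 + 22s + 20 = 0.
Trying s = -2: the polynomial evaluates to 0, so (s + 2) is a factor.
Dividing out leaves s^2 + 6s + 10 = 0.
The quadratic formula then gives s = -3 ± 1j.

s = -3 ± j, -2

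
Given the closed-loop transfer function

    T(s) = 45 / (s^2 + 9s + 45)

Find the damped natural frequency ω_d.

ω_d ≈ 4.975 rad/s

Comparing s^2 + 9s + 45 to s^2 + 2ζωₙs + ωₙ²: ωₙ = √45 ≈ 6.708 rad/s and ζ = 9/(2·√45) ≈ 0.6708.
ζωₙ = 9/2 = 4.5, so ω_d = ωₙ√(1−ζ²) = √(ωₙ² − (ζωₙ)²) = √(45 − 4.5²) = √24.75 ≈ 4.975 rad/s.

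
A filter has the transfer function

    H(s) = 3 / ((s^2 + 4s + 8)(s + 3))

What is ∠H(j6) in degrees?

∠H(j6) ≈ 157.2°

At s = j6: numerator = 3, denominator = -228 - j96.
∠H = ∠num − ∠den = 0° − (-157.17°) = 157.2°.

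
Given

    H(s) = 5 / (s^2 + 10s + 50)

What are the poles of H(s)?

The poles are the roots of the denominator s^2 + 10s + 50 = 0.
Using the quadratic formula: s = (-10 ± √(-100))/2 = -5 ± 5j.

s = -5 + 5j, -5 - 5j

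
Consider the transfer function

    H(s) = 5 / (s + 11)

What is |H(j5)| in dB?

Substitute s = j5: numerator = 5, denominator = 11 + j5.
|H(j5)| = |5| / |11 + j5| = 5 / 12.083 ≈ 0.4138.
In decibels: 20·log₁₀(0.4138) ≈ -7.66 dB.

|H(j5)|_dB ≈ -7.66 dB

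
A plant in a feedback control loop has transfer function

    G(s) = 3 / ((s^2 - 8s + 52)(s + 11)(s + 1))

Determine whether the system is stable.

unstable

The poles can be read from the denominator factors: s = 4 + 6j, 4 - 6j, -11, -1.
Since the pole(s) at s = 4 + 6j, 4 - 6j lie in the right half-plane, the system is unstable.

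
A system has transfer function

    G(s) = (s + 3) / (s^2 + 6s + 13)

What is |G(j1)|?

Substitute s = j1: numerator = 3 + j1, denominator = 12 + j6.
|G(j1)| = |3 + j1| / |12 + j6| = 3.1623 / 13.416 ≈ 0.2357.

|G(j1)| ≈ 0.2357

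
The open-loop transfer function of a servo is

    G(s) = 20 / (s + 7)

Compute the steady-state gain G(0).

Set s = 0: G(0) = (20) / (7) = 20/7.

G(0) = 20/7 ≈ 2.857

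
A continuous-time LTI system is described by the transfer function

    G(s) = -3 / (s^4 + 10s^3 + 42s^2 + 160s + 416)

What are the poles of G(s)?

The poles are the roots of the denominator s^4 + 10s^3 + 42s^2 + 160s + 416 = 0.
No real roots exist; factor into two real quadratics: (s^2 + 16)(s^2 + 10s + 26) = 0.
Each quadratic gives a conjugate pair via the quadratic formula.

s = ±4j, -5 ± j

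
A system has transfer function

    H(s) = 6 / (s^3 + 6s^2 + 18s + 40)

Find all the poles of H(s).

s = -1 + 3j, -1 - 3j, -4

The poles are the roots of the denominator s^3 + 6s^2 + 18s + 40 = 0.
Trying s = -4: the polynomial evaluates to 0, so (s + 4) is a factor.
Dividing out leaves s^2 + 2s + 10 = 0.
The quadratic formula then gives s = -1 ± 3j.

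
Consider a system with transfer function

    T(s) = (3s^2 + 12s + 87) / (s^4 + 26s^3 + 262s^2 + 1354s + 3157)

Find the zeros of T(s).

s = -2 ± 5j

Set the numerator to zero: 3s^2 + 12s + 87 = 0, i.e. 3·(s^2 + 4s + 29) = 0.
Factoring: (s^2 + 4s + 29) = 0.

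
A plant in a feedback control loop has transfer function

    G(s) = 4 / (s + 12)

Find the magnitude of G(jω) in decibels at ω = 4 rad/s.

|G(j4)|_dB ≈ -10 dB

Substitute s = j4: numerator = 4, denominator = 12 + j4.
|G(j4)| = |4| / |12 + j4| = 4 / 12.649 ≈ 0.3162.
In decibels: 20·log₁₀(0.3162) ≈ -10 dB.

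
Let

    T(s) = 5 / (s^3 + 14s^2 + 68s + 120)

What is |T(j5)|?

|T(j5)| ≈ 0.01588

Substitute s = j5: numerator = 5, denominator = -230 + j215.
|T(j5)| = |5| / |-230 + j215| = 5 / 314.84 ≈ 0.01588.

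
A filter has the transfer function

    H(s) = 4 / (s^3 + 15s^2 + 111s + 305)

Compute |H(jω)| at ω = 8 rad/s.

Substitute s = j8: numerator = 4, denominator = -655 + j376.
|H(j8)| = |4| / |-655 + j376| = 4 / 755.25 ≈ 0.005296.

|H(j8)| ≈ 0.005296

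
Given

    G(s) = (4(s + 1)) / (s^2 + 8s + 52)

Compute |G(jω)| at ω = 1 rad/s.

Substitute s = j1: numerator = 4 + j4, denominator = 51 + j8.
|G(j1)| = |4 + j4| / |51 + j8| = 5.6569 / 51.624 ≈ 0.1096.

|G(j1)| ≈ 0.1096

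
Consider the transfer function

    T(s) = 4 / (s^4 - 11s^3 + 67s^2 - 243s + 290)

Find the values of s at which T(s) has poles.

s = 2 + 5j, 2 - 5j, 2, 5

The poles are the roots of the denominator s^4 - 11s^3 + 67s^2 - 243s + 290 = 0.
Trying s = 2: the polynomial evaluates to 0, so (s - 2) is a factor.
Dividing out leaves s^3 - 9s^2 + 49s - 145 = 0.
This factors further as (s^2 - 4s + 29)(s - 5) = 0.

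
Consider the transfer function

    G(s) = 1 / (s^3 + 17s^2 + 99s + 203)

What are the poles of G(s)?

s = -5 ± 2j, -7

The poles are the roots of the denominator s^3 + 17s^2 + 99s + 203 = 0.
Trying s = -7: the polynomial evaluates to 0, so (s + 7) is a factor.
Dividing out leaves s^2 + 10s + 29 = 0.
The quadratic formula then gives s = -5 ± 2j.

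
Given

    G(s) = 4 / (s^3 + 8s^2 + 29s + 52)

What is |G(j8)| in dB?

Substitute s = j8: numerator = 4, denominator = -460 - j280.
|G(j8)| = |4| / |-460 - j280| = 4 / 538.52 ≈ 0.007428.
In decibels: 20·log₁₀(0.007428) ≈ -42.6 dB.

|G(j8)|_dB ≈ -42.6 dB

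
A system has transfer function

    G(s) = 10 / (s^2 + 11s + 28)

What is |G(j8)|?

Substitute s = j8: numerator = 10, denominator = -36 + j88.
|G(j8)| = |10| / |-36 + j88| = 10 / 95.079 ≈ 0.1052.

|G(j8)| ≈ 0.1052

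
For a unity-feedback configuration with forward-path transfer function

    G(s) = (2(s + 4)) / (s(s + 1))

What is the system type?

Type 1

The denominator has 1 factor of s at the origin (free integrator), so this is a Type 1 system.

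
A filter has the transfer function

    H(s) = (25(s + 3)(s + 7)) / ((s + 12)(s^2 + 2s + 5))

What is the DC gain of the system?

H(0) = 35/4 ≈ 8.750

At s = 0 each factor (s + a) contributes a and each (s^2 + bs + c) contributes c.
H(0) = 25·(3) · (7) / ((12) · (5)) = 525/60 = 35/4.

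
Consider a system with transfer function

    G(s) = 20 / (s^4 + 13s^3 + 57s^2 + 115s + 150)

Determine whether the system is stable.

stable

The denominator s^4 + 13s^3 + 57s^2 + 115s + 150 factors as (s + 6)(s^2 + 2s + 5)(s + 5), giving poles at s = -6, -1 + 2j, -1 - 2j, -5.
Since all poles lie strictly in the left half-plane, the system is stable.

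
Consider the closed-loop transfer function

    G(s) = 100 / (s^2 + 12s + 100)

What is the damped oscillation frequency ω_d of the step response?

Comparing s^2 + 12s + 100 to s^2 + 2ζωₙs + ωₙ²: ωₙ = 10 rad/s and ζ = 12/(2·10) = 0.6.
ζωₙ = 12/2 = 6, so ω_d = ωₙ√(1−ζ²) = √(ωₙ² − (ζωₙ)²) = √(100 − 6²) = √64 = 8 rad/s.

ω_d = 8 rad/s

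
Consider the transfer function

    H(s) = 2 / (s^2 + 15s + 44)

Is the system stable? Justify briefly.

stable

The denominator s^2 + 15s + 44 factors as (s + 11)(s + 4), giving poles at s = -11, -4.
Since all poles lie strictly in the left half-plane, the system is stable.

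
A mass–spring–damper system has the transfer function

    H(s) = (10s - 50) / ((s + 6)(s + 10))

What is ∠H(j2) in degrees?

∠H(j2) ≈ 128.5°

At s = j2: numerator = -50 + j20, denominator = 56 + j32.
∠H = ∠num − ∠den = 158.20° − (29.745°) = 128.5°.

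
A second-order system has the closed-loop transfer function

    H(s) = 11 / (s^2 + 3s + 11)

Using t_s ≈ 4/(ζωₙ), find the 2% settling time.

Comparing s^2 + 3s + 11 to s^2 + 2ζωₙs + ωₙ²: ωₙ = √11 ≈ 3.317 rad/s and ζ = 3/(2·√11) ≈ 0.4523.
ζωₙ = 3/2 = 1.5, so t_s ≈ 4/(ζωₙ) = 4/1.5 ≈ 2.667 s.

t_s ≈ 2.667 s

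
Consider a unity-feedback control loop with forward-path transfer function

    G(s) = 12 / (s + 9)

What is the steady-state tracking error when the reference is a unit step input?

e_ss = 0.4286

G(s) has no poles at the origin.
This is a Type 0 system. Kp = lim_{s→0} G(s) = 12/9 = 4/3.
e_ss = 1/(1 + Kp) = 1/(1 + 4/3) = 3/7 ≈ 0.4286.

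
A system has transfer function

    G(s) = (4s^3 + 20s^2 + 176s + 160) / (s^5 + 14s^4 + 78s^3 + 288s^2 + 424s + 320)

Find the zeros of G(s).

Set the numerator to zero: 4s^3 + 20s^2 + 176s + 160 = 0, i.e. 4·(s^3 + 5s^2 + 44s + 40) = 0.
Factoring: (s^2 + 4s + 40)(s + 1) = 0.

s = -2 + 6j, -2 - 6j, -1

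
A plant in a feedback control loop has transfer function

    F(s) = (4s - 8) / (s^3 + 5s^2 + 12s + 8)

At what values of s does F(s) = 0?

Set the numerator to zero: 4s - 8 = 0, i.e. 4·(s - 2) = 0.
So s = 2.

s = 2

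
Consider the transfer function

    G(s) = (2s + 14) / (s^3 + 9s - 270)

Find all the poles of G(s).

s = -3 ± 6j, 6

The poles are the roots of the denominator s^3 + 9s - 270 = 0.
Trying s = 6: the polynomial evaluates to 0, so (s - 6) is a factor.
Dividing out leaves s^2 + 6s + 45 = 0.
The quadratic formula then gives s = -3 ± 6j.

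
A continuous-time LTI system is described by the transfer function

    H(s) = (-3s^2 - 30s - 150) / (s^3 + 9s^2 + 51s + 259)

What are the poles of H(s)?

The poles are the roots of the denominator s^3 + 9s^2 + 51s + 259 = 0.
Trying s = -7: the polynomial evaluates to 0, so (s + 7) is a factor.
Dividing out leaves s^2 + 2s + 37 = 0.
The quadratic formula then gives s = -1 ± 6j.

s = -1 + 6j, -1 - 6j, -7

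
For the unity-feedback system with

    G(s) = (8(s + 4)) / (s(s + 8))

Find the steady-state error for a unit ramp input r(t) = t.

e_ss = 0.2500

G(s) has one pole at the origin.
This is a Type 1 system. Kv = lim_{s→0} s·G(s) = 32/8 = 4.
e_ss = 1/Kv = 1/(4) = 1/4 ≈ 0.2500.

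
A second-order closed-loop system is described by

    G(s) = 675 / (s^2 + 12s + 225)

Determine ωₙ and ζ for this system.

ωₙ = 15 rad/s, ζ = 0.4

Compare the denominator to the standard form s^2 + 2ζωₙs + ωₙ².
ωₙ² = 225, so ωₙ = 15 rad/s.
2ζωₙ = 12, so ζ = 12/(2·15) = 0.4.
With ζ = 0.4 the response is underdamped.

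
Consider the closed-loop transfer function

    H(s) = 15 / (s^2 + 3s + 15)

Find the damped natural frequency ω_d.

Comparing s^2 + 3s + 15 to s^2 + 2ζωₙs + ωₙ²: ωₙ = √15 ≈ 3.873 rad/s and ζ = 3/(2·√15) ≈ 0.3873.
ζωₙ = 3/2 = 1.5, so ω_d = ωₙ√(1−ζ²) = √(ωₙ² − (ζωₙ)²) = √(15 − 1.5²) = √12.75 ≈ 3.571 rad/s.

ω_d ≈ 3.571 rad/s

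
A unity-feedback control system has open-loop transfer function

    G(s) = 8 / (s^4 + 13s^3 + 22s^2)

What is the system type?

Factor s from the denominator: s^4 + 13s^3 + 22s^2 = s^2·(s^2 + 13s + 22).
There are 2 poles at the origin, so the system is Type 2.

Type 2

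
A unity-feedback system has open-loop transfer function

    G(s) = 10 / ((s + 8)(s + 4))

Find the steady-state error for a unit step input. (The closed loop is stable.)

e_ss = 0.7619

G(s) has no poles at the origin.
This is a Type 0 system. Kp = lim_{s→0} G(s) = 10/32 = 5/16.
e_ss = 1/(1 + Kp) = 1/(1 + 5/16) = 16/21 ≈ 0.7619.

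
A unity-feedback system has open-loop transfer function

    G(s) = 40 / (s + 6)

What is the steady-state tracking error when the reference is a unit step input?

e_ss = 0.1304

G(s) has no poles at the origin.
This is a Type 0 system. Kp = lim_{s→0} G(s) = 40/6 = 20/3.
e_ss = 1/(1 + Kp) = 1/(1 + 20/3) = 3/23 ≈ 0.1304.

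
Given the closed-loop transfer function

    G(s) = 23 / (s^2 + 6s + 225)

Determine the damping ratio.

ζ = 0.2

Compare the denominator to the standard form s^2 + 2ζωₙs + ωₙ².
ωₙ² = 225, so ωₙ = 15 rad/s.
2ζωₙ = 6, so ζ = 6/(2·15) = 0.2.
With ζ = 0.2 the response is underdamped.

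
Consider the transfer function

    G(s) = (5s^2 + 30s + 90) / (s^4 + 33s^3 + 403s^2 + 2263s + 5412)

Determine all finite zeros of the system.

Set the numerator to zero: 5s^2 + 30s + 90 = 0, i.e. 5·(s^2 + 6s + 18) = 0.
Factoring: (s^2 + 6s + 18) = 0.

s = -3 ± 3j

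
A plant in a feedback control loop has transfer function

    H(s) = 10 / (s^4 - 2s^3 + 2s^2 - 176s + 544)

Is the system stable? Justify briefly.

unstable

The denominator s^4 - 2s^3 + 2s^2 - 176s + 544 factors as (s - 4)^2(s^2 + 6s + 34), giving poles at s = 4, 4, -3 ± 5j.
Since the pole(s) at s = 4, 4 lie in the right half-plane, the system is unstable.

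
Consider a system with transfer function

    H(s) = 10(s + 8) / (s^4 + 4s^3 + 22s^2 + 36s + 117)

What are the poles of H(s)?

s = ±3j, -2 ± 3j

The poles are the roots of the denominator s^4 + 4s^3 + 22s^2 + 36s + 117 = 0.
No real roots exist; factor into two real quadratics: (s^2 + 9)(s^2 + 4s + 13) = 0.
Each quadratic gives a conjugate pair via the quadratic formula.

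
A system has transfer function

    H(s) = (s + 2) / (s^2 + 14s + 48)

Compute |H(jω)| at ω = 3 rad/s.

|H(j3)| ≈ 0.06291

Substitute s = j3: numerator = 2 + j3, denominator = 39 + j42.
|H(j3)| = |2 + j3| / |39 + j42| = 3.6056 / 57.315 ≈ 0.06291.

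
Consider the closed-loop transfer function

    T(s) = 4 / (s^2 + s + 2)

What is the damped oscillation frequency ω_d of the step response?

ω_d ≈ 1.323 rad/s

Comparing s^2 + s + 2 to s^2 + 2ζωₙs + ωₙ²: ωₙ = √2 ≈ 1.414 rad/s and ζ = 1/(2·√2) ≈ 0.3536.
ζωₙ = 1/2 = 0.5, so ω_d = ωₙ√(1−ζ²) = √(ωₙ² − (ζωₙ)²) = √(2 − 0.5²) = √1.75 ≈ 1.323 rad/s.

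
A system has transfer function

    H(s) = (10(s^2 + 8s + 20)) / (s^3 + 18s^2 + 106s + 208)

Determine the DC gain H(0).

H(0) = 25/26 ≈ 0.9615

Set s = 0: H(0) = (200) / (208) = 25/26.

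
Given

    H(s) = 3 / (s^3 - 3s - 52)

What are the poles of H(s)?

The poles are the roots of the denominator s^3 - 3s - 52 = 0.
Trying s = 4: the polynomial evaluates to 0, so (s - 4) is a factor.
Dividing out leaves s^2 + 4s + 13 = 0.
The quadratic formula then gives s = -2 ± 3j.

s = -2 ± 3j, 4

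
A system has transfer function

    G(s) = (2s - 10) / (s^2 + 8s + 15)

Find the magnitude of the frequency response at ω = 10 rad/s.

|G(j10)| ≈ 0.1916

Substitute s = j10: numerator = -10 + j20, denominator = -85 + j80.
|G(j10)| = |-10 + j20| / |-85 + j80| = 22.361 / 116.73 ≈ 0.1916.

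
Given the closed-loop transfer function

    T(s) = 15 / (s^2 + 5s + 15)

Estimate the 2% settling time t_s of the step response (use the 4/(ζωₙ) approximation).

t_s ≈ 1.600 s

Comparing s^2 + 5s + 15 to s^2 + 2ζωₙs + ωₙ²: ωₙ = √15 ≈ 3.873 rad/s and ζ = 5/(2·√15) ≈ 0.6455.
ζωₙ = 5/2 = 2.5, so t_s ≈ 4/(ζωₙ) = 4/2.5 = 1.600 s.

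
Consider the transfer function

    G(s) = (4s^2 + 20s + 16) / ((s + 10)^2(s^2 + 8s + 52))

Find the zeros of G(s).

Set the numerator to zero: 4s^2 + 20s + 16 = 0, i.e. 4·(s^2 + 5s + 4) = 0.
Factoring: (s + 1)(s + 4) = 0.

s = -1, -4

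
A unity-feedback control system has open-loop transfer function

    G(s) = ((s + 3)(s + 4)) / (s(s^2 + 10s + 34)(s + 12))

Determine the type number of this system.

The denominator has 1 factor of s at the origin (free integrator), so this is a Type 1 system.

Type 1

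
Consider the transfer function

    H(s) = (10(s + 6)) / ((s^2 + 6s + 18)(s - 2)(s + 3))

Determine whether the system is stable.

The poles can be read from the denominator factors: s = -3 ± 3j, 2, -3.
Since the pole(s) at s = 2 lie in the right half-plane, the system is unstable.

unstable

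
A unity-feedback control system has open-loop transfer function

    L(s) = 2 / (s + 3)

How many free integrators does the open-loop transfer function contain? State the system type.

Type 0

The denominator has no factor of s at the origin — no free integrator — so this is a Type 0 system.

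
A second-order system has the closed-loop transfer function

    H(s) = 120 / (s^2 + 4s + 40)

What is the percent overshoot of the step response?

%OS ≈ 35.1%

Comparing s^2 + 4s + 40 to s^2 + 2ζωₙs + ωₙ²: ωₙ = √40 ≈ 6.325 rad/s and ζ = 4/(2·√40) ≈ 0.3162.
%OS = 100·exp(−πζ/√(1−ζ²)) = 100·exp(−π·0.3162/√(1−0.3162²)) ≈ 35.1%.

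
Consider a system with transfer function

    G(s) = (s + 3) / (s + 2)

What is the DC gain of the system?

Set s = 0: G(0) = (3) / (2) = 3/2.

G(0) = 3/2 ≈ 1.500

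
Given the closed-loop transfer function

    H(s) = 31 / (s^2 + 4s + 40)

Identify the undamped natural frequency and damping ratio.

Compare the denominator to the standard form s^2 + 2ζωₙs + ωₙ².
ωₙ² = 40, so ωₙ = √40 ≈ 6.325 rad/s.
2ζωₙ = 4, so ζ = 4/(2·√40) ≈ 0.3162.

ωₙ ≈ 6.325 rad/s, ζ ≈ 0.3162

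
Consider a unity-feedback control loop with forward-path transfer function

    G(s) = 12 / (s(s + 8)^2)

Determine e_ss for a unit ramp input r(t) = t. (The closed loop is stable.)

e_ss = 5.333

G(s) has one pole at the origin.
This is a Type 1 system. Kv = lim_{s→0} s·G(s) = 12/64 = 3/16.
e_ss = 1/Kv = 1/(3/16) = 16/3 ≈ 5.333.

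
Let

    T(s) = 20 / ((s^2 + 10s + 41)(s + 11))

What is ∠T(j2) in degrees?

∠T(j2) ≈ -38.70°

At s = j2: numerator = 20, denominator = 367 + j294.
∠T = ∠num − ∠den = 0° − (38.698°) = -38.70°.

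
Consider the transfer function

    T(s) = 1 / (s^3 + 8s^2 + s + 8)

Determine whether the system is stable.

The denominator s^3 + 8s^2 + s + 8 factors as (s^2 + 1)(s + 8), giving poles at s = j, -j, -8.
Since the simple pole(s) at s = ±j lie on the jω-axis with none in the right half-plane, the system is marginally stable.

marginally stable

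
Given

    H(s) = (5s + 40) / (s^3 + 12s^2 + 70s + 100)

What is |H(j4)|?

Substitute s = j4: numerator = 40 + j20, denominator = -92 + j216.
|H(j4)| = |40 + j20| / |-92 + j216| = 44.721 / 234.78 ≈ 0.1905.

|H(j4)| ≈ 0.1905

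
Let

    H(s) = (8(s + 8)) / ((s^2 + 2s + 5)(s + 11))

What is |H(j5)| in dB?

Substitute s = j5: numerator = 64 + j40, denominator = -270 + j10.
|H(j5)| = |64 + j40| / |-270 + j10| = 75.472 / 270.19 ≈ 0.2793.
In decibels: 20·log₁₀(0.2793) ≈ -11.1 dB.

|H(j5)|_dB ≈ -11.1 dB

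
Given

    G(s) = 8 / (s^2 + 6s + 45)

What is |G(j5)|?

Substitute s = j5: numerator = 8, denominator = 20 + j30.
|G(j5)| = |8| / |20 + j30| = 8 / 36.056 ≈ 0.2219.

|G(j5)| ≈ 0.2219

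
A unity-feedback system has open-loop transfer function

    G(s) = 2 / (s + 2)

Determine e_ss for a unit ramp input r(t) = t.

G(s) has no poles at the origin.
This is a Type 0 system; Kv = lim_{s→0} s·G(s) = 0, so the steady-state error for a ramp input is infinite.

e_ss = ∞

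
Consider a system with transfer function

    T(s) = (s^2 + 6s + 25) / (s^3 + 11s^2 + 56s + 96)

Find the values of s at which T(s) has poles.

The poles are the roots of the denominator s^3 + 11s^2 + 56s + 96 = 0.
Trying s = -3: the polynomial evaluates to 0, so (s + 3) is a factor.
Dividing out leaves s^2 + 8s + 32 = 0.
The quadratic formula then gives s = -4 ± 4j.

s = -4 ± 4j, -3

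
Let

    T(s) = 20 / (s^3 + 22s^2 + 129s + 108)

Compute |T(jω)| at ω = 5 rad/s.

Substitute s = j5: numerator = 20, denominator = -442 + j520.
|T(j5)| = |20| / |-442 + j520| = 20 / 682.47 ≈ 0.02931.

|T(j5)| ≈ 0.02931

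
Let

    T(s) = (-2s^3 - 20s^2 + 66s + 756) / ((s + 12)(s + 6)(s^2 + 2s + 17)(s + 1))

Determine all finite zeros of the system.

s = 6, -7, -9

Set the numerator to zero: -2s^3 - 20s^2 + 66s + 756 = 0, i.e. -2·(s^3 + 10s^2 - 33s - 378) = 0.
Factoring: (s - 6)(s + 7)(s + 9) = 0.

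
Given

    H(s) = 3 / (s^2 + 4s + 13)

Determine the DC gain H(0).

H(0) = 3/13 ≈ 0.2308

Set s = 0: H(0) = (3) / (13) = 3/13.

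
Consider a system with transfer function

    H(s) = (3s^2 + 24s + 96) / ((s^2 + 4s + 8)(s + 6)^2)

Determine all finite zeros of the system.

Set the numerator to zero: 3s^2 + 24s + 96 = 0, i.e. 3·(s^2 + 8s + 32) = 0.
Factoring: (s^2 + 8s + 32) = 0.

s = -4 + 4j, -4 - 4j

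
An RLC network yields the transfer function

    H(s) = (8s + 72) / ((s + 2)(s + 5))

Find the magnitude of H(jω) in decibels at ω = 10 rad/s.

|H(j10)|_dB ≈ -0.501 dB

Substitute s = j10: numerator = 72 + j80, denominator = -90 + j70.
|H(j10)| = |72 + j80| / |-90 + j70| = 107.63 / 114.02 ≈ 0.9440.
In decibels: 20·log₁₀(0.9440) ≈ -0.501 dB.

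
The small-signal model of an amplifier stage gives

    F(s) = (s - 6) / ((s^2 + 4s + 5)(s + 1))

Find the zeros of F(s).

s = 6

Set the numerator to zero: s - 6 = 0.
So s = 6.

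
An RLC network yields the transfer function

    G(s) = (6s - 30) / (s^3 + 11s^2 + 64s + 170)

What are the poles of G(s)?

The poles are the roots of the denominator s^3 + 11s^2 + 64s + 170 = 0.
Trying s = -5: the polynomial evaluates to 0, so (s + 5) is a factor.
Dividing out leaves s^2 + 6s + 34 = 0.
The quadratic formula then gives s = -3 ± 5j.

s = -3 ± 5j, -5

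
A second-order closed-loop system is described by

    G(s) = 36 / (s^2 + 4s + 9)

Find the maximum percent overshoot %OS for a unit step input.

%OS ≈ 6.02%

Comparing s^2 + 4s + 9 to s^2 + 2ζωₙs + ωₙ²: ωₙ = 3 rad/s and ζ = 4/(2·3) ≈ 0.6667.
%OS = 100·exp(−πζ/√(1−ζ²)) = 100·exp(−π·0.6667/√(1−0.6667²)) ≈ 6.02%.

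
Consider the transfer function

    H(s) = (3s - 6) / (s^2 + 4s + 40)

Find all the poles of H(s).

s = -2 ± 6j

The poles are the roots of the denominator s^2 + 4s + 40 = 0.
Using the quadratic formula: s = (-4 ± √(-144))/2 = -2 ± 6j.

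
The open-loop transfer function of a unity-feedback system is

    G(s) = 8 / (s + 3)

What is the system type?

The denominator has no factor of s at the origin — no free integrator — so this is a Type 0 system.

Type 0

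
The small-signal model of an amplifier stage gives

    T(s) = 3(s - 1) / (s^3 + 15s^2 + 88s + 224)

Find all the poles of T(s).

The poles are the roots of the denominator s^3 + 15s^2 + 88s + 224 = 0.
Trying s = -7: the polynomial evaluates to 0, so (s + 7) is a factor.
Dividing out leaves s^2 + 8s + 32 = 0.
The quadratic formula then gives s = -4 ± 4j.

s = -4 ± 4j, -7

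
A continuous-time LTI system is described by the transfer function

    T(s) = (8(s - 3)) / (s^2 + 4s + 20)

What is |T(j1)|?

|T(j1)| ≈ 1.303

Substitute s = j1: numerator = -24 + j8, denominator = 19 + j4.
|T(j1)| = |-24 + j8| / |19 + j4| = 25.298 / 19.416 ≈ 1.303.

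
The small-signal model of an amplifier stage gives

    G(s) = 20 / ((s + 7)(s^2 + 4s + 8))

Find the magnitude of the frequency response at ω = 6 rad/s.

Substitute s = j6: numerator = 20, denominator = -340.
|G(j6)| = |20| / |-340| = 20 / 340 ≈ 0.05882.

|G(j6)| ≈ 0.05882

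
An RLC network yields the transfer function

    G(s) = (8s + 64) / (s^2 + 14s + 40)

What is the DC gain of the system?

Set s = 0: G(0) = (64) / (40) = 8/5.

G(0) = 8/5 ≈ 1.600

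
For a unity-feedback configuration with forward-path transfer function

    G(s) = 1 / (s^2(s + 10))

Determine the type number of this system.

The denominator has 2 factors of s at the origin (free integrators), so this is a Type 2 system.

Type 2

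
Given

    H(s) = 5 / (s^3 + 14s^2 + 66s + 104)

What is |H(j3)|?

Substitute s = j3: numerator = 5, denominator = -22 + j171.
|H(j3)| = |5| / |-22 + j171| = 5 / 172.41 ≈ 0.02900.

|H(j3)| ≈ 0.02900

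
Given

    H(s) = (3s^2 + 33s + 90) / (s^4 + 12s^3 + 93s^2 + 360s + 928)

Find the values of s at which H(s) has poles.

s = -2 ± 5j, -4 ± 4j

The poles are the roots of the denominator s^4 + 12s^3 + 93s^2 + 360s + 928 = 0.
No real roots exist; factor into two real quadratics: (s^2 + 4s + 29)(s^2 + 8s + 32) = 0.
Each quadratic gives a conjugate pair via the quadratic formula.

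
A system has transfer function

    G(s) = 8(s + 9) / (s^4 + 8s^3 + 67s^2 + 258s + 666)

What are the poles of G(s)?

The poles are the roots of the denominator s^4 + 8s^3 + 67s^2 + 258s + 666 = 0.
No real roots exist; factor into two real quadratics: (s^2 + 2s + 37)(s^2 + 6s + 18) = 0.
Each quadratic gives a conjugate pair via the quadratic formula.

s = -1 ± 6j, -3 ± 3j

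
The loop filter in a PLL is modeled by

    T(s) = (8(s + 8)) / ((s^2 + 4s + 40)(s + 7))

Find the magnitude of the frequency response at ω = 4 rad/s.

|T(j4)| ≈ 0.3077

Substitute s = j4: numerator = 64 + j32, denominator = 104 + j208.
|T(j4)| = |64 + j32| / |104 + j208| = 71.554 / 232.55 ≈ 0.3077.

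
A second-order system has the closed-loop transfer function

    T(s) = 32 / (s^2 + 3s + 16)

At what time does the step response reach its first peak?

Comparing s^2 + 3s + 16 to s^2 + 2ζωₙs + ωₙ²: ωₙ = 4 rad/s and ζ = 3/(2·4) = 0.375.
ζωₙ = 3/2 = 1.5, so ω_d = ωₙ√(1−ζ²) = √(ωₙ² − (ζωₙ)²) = √(16 − 1.5²) = √13.75 ≈ 3.708 rad/s.
t_p = π/ω_d = π/3.708 ≈ 0.8472 s.

t_p ≈ 0.8472 s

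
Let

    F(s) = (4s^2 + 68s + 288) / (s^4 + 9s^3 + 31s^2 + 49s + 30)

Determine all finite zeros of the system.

s = -9, -8

Set the numerator to zero: 4s^2 + 68s + 288 = 0, i.e. 4·(s^2 + 17s + 72) = 0.
Factoring: (s + 9)(s + 8) = 0.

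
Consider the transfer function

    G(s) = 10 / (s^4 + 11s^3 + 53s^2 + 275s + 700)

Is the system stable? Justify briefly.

The denominator s^4 + 11s^3 + 53s^2 + 275s + 700 factors as (s^2 + 25)(s + 7)(s + 4), giving poles at s = 5j, -5j, -7, -4.
Since the simple pole(s) at s = ±5j lie on the jω-axis with none in the right half-plane, the system is marginally stable.

marginally stable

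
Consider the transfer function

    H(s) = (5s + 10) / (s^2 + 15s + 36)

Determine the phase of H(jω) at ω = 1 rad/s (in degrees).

∠H(j1) ≈ 3.366°

At s = j1: numerator = 10 + j5, denominator = 35 + j15.
∠H = ∠num − ∠den = 26.565° − (23.199°) = 3.366°.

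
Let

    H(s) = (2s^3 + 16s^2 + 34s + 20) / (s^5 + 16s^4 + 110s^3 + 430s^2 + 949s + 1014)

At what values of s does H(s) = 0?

Set the numerator to zero: 2s^3 + 16s^2 + 34s + 20 = 0, i.e. 2·(s^3 + 8s^2 + 17s + 10) = 0.
Factoring: (s + 1)(s + 5)(s + 2) = 0.

s = -1, -5, -2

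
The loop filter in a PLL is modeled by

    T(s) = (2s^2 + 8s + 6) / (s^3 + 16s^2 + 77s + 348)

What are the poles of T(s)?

s = -2 ± 5j, -12

The poles are the roots of the denominator s^3 + 16s^2 + 77s + 348 = 0.
Trying s = -12: the polynomial evaluates to 0, so (s + 12) is a factor.
Dividing out leaves s^2 + 4s + 29 = 0.
The quadratic formula then gives s = -2 ± 5j.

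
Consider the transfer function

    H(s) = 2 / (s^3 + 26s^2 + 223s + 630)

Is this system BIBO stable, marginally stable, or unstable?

The denominator s^3 + 26s^2 + 223s + 630 factors as (s + 7)(s + 9)(s + 10), giving poles at s = -7, -9, -10.
Since all poles lie strictly in the left half-plane, the system is stable.

stable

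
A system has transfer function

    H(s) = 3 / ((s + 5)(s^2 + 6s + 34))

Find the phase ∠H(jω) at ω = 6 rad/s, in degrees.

∠H(j6) ≈ -143.4°

At s = j6: numerator = 3, denominator = -226 + j168.
∠H = ∠num − ∠den = 0° − (143.37°) = -143.4°.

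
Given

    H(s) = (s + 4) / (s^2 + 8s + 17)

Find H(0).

H(0) = 4/17 ≈ 0.2353

Set s = 0: H(0) = (4) / (17) = 4/17.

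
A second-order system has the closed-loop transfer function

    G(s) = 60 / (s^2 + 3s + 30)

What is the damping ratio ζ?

ζ ≈ 0.2739

Compare the denominator to the standard form s^2 + 2ζωₙs + ωₙ².
ωₙ² = 30, so ωₙ = √30 ≈ 5.477 rad/s.
2ζωₙ = 3, so ζ = 3/(2·√30) ≈ 0.2739.
With ζ = 0.2739 the response is underdamped.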